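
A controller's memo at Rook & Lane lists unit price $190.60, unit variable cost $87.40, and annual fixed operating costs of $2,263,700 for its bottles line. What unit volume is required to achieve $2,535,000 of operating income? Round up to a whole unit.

46,500 bottles

Unit CM = price − variable cost = $190.60 − $87.40 = $103.20.
Need Q such that Q × $103.20 − $2,263,700 = $2,535,000, i.e. Q = $4,798,700 / $103.20 = 46,499.03 → 46,500.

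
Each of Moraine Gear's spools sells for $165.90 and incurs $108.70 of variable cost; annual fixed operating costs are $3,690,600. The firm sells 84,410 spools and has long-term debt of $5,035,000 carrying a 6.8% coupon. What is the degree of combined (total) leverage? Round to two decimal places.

6.07

Total contribution margin = 84,410 × $57.20 = $4,828,252.00.
Subtracting fixed costs: EBIT = $4,828,252.00 − $3,690,600 = $1,137,652.00. Interest = $342,380.00, so EBIT − I = $795,272.00.
DCL = contribution ÷ (EBIT − I) = $4,828,252.00 ÷ $795,272.00 = 6.0712.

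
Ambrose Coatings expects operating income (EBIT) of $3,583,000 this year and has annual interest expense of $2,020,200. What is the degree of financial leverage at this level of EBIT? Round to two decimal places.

2.29

Annual interest charges come to $2,020,200.00.
DFL = EBIT ÷ (EBIT − I) = $3,583,000 ÷ ($3,583,000 − $2,020,200.00) = $3,583,000 ÷ $1,562,800.00 = 2.2927.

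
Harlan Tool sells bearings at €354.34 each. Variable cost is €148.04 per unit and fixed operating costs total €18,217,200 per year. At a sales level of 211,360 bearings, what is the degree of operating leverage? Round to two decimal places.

1.72

Total contribution margin = 211,360 × €206.30 = €43,603,568.00.
Operating income = contribution − fixed costs = €43,603,568.00 − €18,217,200 = €25,386,368.00.
Degree of operating leverage = €43,603,568.00 / €25,386,368.00 = 1.7176.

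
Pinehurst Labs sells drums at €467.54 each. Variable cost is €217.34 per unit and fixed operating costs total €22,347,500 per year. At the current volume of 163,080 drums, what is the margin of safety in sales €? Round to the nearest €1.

Contribution margin per unit = €467.54 − €217.34 = €250.20. Break-even units = €22,347,500 ÷ €250.20 = 89,318.55; break-even revenue = 89,318.55 × €467.54 = €41,759,992.61.
Current sales = 163,080 × €467.54 = €76,246,423.20.
Margin of safety = €76,246,423.20 − €41,759,992.61 = €34,486,431.

€34,486,431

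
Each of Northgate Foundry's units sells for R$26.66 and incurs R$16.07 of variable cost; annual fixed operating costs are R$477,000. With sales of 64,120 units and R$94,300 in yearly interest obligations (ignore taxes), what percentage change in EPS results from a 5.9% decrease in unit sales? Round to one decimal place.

At 64,120 units, contribution = 64,120 × R$10.59 = R$679,030.80.
Operating income = contribution − fixed costs = R$679,030.80 − R$477,000 = R$202,030.80.
After interest of R$94,300.00, pre-tax earnings = R$107,730.80.
DCL = total CM / (EBIT − I) = R$679,030.80 / R$107,730.80 = 6.3030.
EPS therefore changes by 6.3030 × (-5.9%) = -37.2%.

-37.2%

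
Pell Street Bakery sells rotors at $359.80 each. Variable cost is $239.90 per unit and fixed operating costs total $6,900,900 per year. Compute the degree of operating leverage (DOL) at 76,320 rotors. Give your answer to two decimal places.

4.07

At 76,320 units, contribution = 76,320 × $119.90 = $9,150,768.00.
Operating income = contribution − fixed costs = $9,150,768.00 − $6,900,900 = $2,249,868.00.
DOL = contribution ÷ EBIT = $9,150,768.00 ÷ $2,249,868.00 = 4.0672.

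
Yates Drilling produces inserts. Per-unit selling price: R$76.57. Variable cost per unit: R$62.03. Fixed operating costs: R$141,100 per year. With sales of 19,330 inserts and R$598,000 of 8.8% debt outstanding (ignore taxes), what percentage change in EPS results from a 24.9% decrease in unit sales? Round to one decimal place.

-80.1%

Total contribution margin = 19,330 × R$14.54 = R$281,058.20.
Subtracting fixed costs: EBIT = R$281,058.20 − R$141,100 = R$139,958.20.
Interest = R$52,624.00, so EBIT − I = R$87,334.20.
Degree of combined leverage = contribution ÷ (EBIT − I) = R$281,058.20 ÷ R$87,334.20 = 3.2182.
%ΔEPS = DCL × %ΔSales = 3.2182 × -24.9% = -80.1%.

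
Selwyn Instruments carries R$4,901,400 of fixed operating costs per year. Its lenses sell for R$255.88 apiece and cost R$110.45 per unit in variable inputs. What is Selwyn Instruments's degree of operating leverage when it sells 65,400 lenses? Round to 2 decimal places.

2.06

At 65,400 units, contribution = 65,400 × R$145.43 = R$9,511,122.00.
Subtracting fixed costs: EBIT = R$9,511,122.00 − R$4,901,400 = R$4,609,722.00.
So DOL = total CM / EBIT = R$9,511,122.00 / R$4,609,722.00 = 2.0633.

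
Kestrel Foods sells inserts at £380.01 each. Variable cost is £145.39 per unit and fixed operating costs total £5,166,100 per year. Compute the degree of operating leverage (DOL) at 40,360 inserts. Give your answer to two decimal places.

2.20

Contribution at this volume is 40,360 × £234.62 = £9,469,263.20.
Operating income = contribution − fixed costs = £9,469,263.20 − £5,166,100 = £4,303,163.20.
DOL = contribution ÷ EBIT = £9,469,263.20 ÷ £4,303,163.20 = 2.2005.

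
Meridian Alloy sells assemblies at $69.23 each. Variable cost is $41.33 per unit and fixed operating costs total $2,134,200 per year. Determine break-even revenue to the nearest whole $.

Contribution margin per unit = $69.23 − $41.33 = $27.90, a CM ratio of $27.90 ÷ $69.23 = 0.4030.
Break-even sales = FC ÷ CM ratio = $2,134,200 × $69.23 / $27.90 = $5,295,723.

$5,295,723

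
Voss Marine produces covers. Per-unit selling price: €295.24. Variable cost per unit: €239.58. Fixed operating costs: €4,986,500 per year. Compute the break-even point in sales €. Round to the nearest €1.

€26,450,130

Contribution margin per unit = €295.24 − €239.58 = €55.66, a CM ratio of €55.66 ÷ €295.24 = 0.1885.
Break-even revenue = fixed costs × price ÷ CM = €4,986,500 × €295.24 ÷ €55.66 = €26,450,130.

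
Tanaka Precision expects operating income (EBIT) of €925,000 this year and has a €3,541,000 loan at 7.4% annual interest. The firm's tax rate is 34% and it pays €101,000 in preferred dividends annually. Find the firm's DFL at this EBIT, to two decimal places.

Interest = €262,034.00.
Preferred dividends grossed up pre-tax: €101,000 / (1 − 0.34) = €153,030.30.
DFL = EBIT ÷ [EBIT − I − D_p/(1−t)] = €925,000 ÷ [€925,000 − €262,034.00 − €153,030.30] = €925,000 ÷ €509,935.70 = 1.8140.

1.81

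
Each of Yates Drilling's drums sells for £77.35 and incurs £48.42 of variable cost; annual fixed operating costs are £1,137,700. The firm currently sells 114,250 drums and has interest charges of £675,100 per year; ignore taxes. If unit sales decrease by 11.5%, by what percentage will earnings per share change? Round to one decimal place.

At 114,250 units, contribution = 114,250 × £28.93 = £3,305,252.50.
EBIT = £3,305,252.50 − £1,137,700 = £2,167,552.50.
Interest = £675,100.00, so EBIT − I = £1,492,452.50.
DCL = total CM / (EBIT − I) = £3,305,252.50 / £1,492,452.50 = 2.2146.
EPS therefore changes by 2.2146 × (-11.5%) = -25.5%.

-25.5%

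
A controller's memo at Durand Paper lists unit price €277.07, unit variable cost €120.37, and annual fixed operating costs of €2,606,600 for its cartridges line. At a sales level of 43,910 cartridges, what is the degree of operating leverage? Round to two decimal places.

1.61

At 43,910 units, contribution = 43,910 × €156.70 = €6,880,697.00.
EBIT = €6,880,697.00 − €2,606,600 = €4,274,097.00.
Degree of operating leverage = €6,880,697.00 / €4,274,097.00 = 1.6099.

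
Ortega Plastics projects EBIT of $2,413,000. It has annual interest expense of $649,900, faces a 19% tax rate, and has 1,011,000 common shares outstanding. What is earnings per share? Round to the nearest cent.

$1.41

Interest = $649,900.00, so EBT = $2,413,000 − $649,900.00 = $1,763,100.00.
Net income = $1,763,100.00 × (1 − 0.19) = $1,428,111.00.
EPS = $1,428,111.00 ÷ 1,011,000 = $1.41.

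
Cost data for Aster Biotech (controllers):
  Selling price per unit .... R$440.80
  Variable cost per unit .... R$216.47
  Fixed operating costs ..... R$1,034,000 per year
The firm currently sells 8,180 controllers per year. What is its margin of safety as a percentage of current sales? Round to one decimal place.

43.7%

Contribution margin per unit = R$440.80 − R$216.47 = R$224.33. Break-even units = R$1,034,000 ÷ R$224.33 = 4,609.28; break-even revenue = 4,609.28 × R$440.80 = R$2,031,771.05.
Actual sales revenue = 8,180 × R$440.80 = R$3,605,744.00.
Margin of safety = (R$3,605,744.00 − R$2,031,771.05) ÷ R$3,605,744.00 = 43.7%.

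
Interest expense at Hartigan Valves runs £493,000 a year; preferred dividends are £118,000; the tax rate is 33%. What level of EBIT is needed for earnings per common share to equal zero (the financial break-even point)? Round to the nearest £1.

Preferred dividends are paid after tax, so their pre-tax equivalent is £118,000 ÷ (1 − 0.33) = £176,119.40.
Financial break-even EBIT = interest + D_p ÷ (1 − t) = £493,000 + £176,119.40 = £669,119.40.

£669,119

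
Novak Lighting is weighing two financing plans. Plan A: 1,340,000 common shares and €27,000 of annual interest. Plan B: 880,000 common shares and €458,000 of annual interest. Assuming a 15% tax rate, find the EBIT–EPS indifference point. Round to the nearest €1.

At indifference, (EBIT − 27,000)(1 − t)/1,340,000 = (EBIT − 458,000)(1 − t)/880,000.
The (1 − t) factor cancels: (EBIT − 27,000) × 880,000 = (EBIT − 458,000) × 1,340,000.
Solving, EBIT = (458,000·1,340,000 − 27,000·880,000) / (1,340,000 − 880,000) = 589,960,000,000 / 460,000 = 1,282,521.74.

€1,282,522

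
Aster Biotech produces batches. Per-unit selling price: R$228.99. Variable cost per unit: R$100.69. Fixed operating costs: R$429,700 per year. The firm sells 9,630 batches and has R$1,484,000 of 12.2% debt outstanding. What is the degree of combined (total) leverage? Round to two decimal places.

1.98

Total contribution margin = 9,630 × R$128.30 = R$1,235,529.00.
Operating income = contribution − fixed costs = R$1,235,529.00 − R$429,700 = R$805,829.00. Interest = R$181,048.00.
DOL = R$1,235,529.00 ÷ R$805,829.00 = 1.5332; DFL = R$805,829.00 ÷ R$624,781.00 = 1.2898.
Combined leverage = 1.5332 × 1.2898 = 1.9775.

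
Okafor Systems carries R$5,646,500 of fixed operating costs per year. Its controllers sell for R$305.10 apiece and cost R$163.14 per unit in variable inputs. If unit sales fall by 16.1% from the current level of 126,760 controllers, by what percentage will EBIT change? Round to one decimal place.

-23.5%

At 126,760 units, contribution = 126,760 × R$141.96 = R$17,994,849.60.
Subtracting fixed costs: EBIT = R$17,994,849.60 − R$5,646,500 = R$12,348,349.60.
DOL = contribution ÷ EBIT = R$17,994,849.60 ÷ R$12,348,349.60 = 1.4573.
Operating income changes by 1.4573 × -16.1% = -23.5%.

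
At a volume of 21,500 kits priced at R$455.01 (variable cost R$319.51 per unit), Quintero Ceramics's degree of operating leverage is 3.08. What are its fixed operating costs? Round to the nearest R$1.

Total contribution margin = 21,500 × R$135.50 = R$2,913,250.00.
DOL = contribution / EBIT, so EBIT = R$2,913,250.00 / 3.08 = R$945,860.39.
Fixed costs = CM − EBIT = R$2,913,250.00 − R$945,860.39 = R$1,967,390.

R$1,967,390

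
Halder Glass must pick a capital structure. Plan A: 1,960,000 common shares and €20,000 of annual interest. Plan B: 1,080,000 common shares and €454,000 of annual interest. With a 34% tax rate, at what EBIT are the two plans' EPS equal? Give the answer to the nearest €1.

At indifference, (EBIT − 20,000)(1 − t)/1,960,000 = (EBIT − 454,000)(1 − t)/1,080,000.
The (1 − t) factor cancels: (EBIT − 20,000) × 1,080,000 = (EBIT − 454,000) × 1,960,000.
EBIT × (1,960,000 − 1,080,000) = 454,000 × 1,960,000 − 20,000 × 1,080,000 = 868,240,000,000, so EBIT = 868,240,000,000 ÷ 880,000 = 986,636.36.

€986,636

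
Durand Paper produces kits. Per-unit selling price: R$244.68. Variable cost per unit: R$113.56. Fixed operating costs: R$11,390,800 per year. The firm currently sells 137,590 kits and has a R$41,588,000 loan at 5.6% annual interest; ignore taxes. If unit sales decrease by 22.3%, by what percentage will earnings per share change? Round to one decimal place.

-93.1%

Contribution at this volume is 137,590 × R$131.12 = R$18,040,800.80.
EBIT = R$18,040,800.80 − R$11,390,800 = R$6,650,000.80.
Interest = R$2,328,928.00, so EBIT − I = R$4,321,072.80.
Degree of combined leverage = contribution ÷ (EBIT − I) = R$18,040,800.80 ÷ R$4,321,072.80 = 4.1751.
%ΔEPS = DCL × %ΔSales = 4.1751 × -22.3% = -93.1%.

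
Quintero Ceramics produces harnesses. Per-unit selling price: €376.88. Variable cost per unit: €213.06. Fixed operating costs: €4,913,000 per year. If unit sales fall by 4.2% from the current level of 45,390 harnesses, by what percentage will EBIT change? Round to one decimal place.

Contribution at this volume is 45,390 × €163.82 = €7,435,789.80.
Subtracting fixed costs: EBIT = €7,435,789.80 − €4,913,000 = €2,522,789.80.
Degree of operating leverage = €7,435,789.80 / €2,522,789.80 = 2.9474.
So EBIT moves 2.9474 × (-4.2%) = -12.4%.

-12.4%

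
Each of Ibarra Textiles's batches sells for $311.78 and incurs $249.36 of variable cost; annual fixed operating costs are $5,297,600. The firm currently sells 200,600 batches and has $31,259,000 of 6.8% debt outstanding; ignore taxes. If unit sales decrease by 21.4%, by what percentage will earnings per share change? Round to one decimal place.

Total contribution margin = 200,600 × $62.42 = $12,521,452.00.
EBIT = $12,521,452.00 − $5,297,600 = $7,223,852.00.
After interest of $2,125,612.00, pre-tax earnings = $5,098,240.00.
DCL = total CM / (EBIT − I) = $12,521,452.00 / $5,098,240.00 = 2.4560.
EPS therefore changes by 2.4560 × (-21.4%) = -52.6%.

-52.6%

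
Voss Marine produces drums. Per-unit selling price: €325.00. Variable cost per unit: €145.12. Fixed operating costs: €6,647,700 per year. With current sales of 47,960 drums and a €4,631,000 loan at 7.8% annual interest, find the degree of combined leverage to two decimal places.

Contribution at this volume is 47,960 × €179.88 = €8,627,044.80.
EBIT = €8,627,044.80 − €6,647,700 = €1,979,344.80. Interest = €361,218.00, so EBIT − I = €1,618,126.80.
DCL = contribution ÷ (EBIT − I) = €8,627,044.80 ÷ €1,618,126.80 = 5.3315.

5.33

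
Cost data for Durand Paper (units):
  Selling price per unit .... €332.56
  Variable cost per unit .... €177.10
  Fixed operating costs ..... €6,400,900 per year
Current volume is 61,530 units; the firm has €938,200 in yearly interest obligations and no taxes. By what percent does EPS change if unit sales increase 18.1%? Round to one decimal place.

Total contribution margin = 61,530 × €155.46 = €9,565,453.80.
Operating income = contribution − fixed costs = €9,565,453.80 − €6,400,900 = €3,164,553.80.
Interest = €938,200.00, so EBIT − I = €2,226,353.80.
DCL = total CM / (EBIT − I) = €9,565,453.80 / €2,226,353.80 = 4.2965.
EPS therefore changes by 4.2965 × (+18.1%) = +77.8%.

+77.8%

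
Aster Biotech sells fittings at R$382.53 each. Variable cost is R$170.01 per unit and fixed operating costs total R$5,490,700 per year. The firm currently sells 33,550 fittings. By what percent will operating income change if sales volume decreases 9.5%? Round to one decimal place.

-41.3%

Total contribution margin = 33,550 × R$212.52 = R$7,130,046.00.
EBIT = R$7,130,046.00 − R$5,490,700 = R$1,639,346.00.
DOL = contribution ÷ EBIT = R$7,130,046.00 ÷ R$1,639,346.00 = 4.3493.
Operating income changes by 4.3493 × -9.5% = -41.3%.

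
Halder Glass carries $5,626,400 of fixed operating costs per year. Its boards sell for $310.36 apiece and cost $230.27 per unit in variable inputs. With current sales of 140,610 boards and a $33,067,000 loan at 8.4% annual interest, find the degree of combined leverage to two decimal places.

3.94

Total contribution margin = 140,610 × $80.09 = $11,261,454.90.
Operating income = contribution − fixed costs = $11,261,454.90 − $5,626,400 = $5,635,054.90. Interest = $2,777,628.00, so EBIT − I = $2,857,426.90.
Degree of total leverage = total CM / (EBIT − interest) = $11,261,454.90 / $2,857,426.90 = 3.9411.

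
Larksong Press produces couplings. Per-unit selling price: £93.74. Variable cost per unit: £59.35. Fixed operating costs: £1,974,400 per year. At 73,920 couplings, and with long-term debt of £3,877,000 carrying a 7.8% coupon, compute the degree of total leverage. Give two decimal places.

9.58

Contribution at this volume is 73,920 × £34.39 = £2,542,108.80.
Operating income = contribution − fixed costs = £2,542,108.80 − £1,974,400 = £567,708.80. Interest = £302,406.00.
DOL = £2,542,108.80 ÷ £567,708.80 = 4.4778; DFL = £567,708.80 ÷ £265,302.80 = 2.1399.
Combined leverage = 4.4778 × 2.1399 = 9.5820.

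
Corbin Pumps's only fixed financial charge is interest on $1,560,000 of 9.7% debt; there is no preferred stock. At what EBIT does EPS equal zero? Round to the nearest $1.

Annual interest = 9.7% × $1,560,000 = $151,320.00.
With no preferred dividends, EPS = 0 when EBIT exactly covers interest, so the financial break-even EBIT is $151,320.00.

$151,320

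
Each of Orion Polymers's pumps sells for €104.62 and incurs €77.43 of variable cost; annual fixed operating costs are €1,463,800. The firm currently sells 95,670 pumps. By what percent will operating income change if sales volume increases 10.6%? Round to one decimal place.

+24.2%

Total contribution margin = 95,670 × €27.19 = €2,601,267.30.
Subtracting fixed costs: EBIT = €2,601,267.30 − €1,463,800 = €1,137,467.30.
Degree of operating leverage = €2,601,267.30 / €1,137,467.30 = 2.2869.
%ΔEBIT = DOL × %ΔSales = 2.2869 × +10.6% = +24.2%.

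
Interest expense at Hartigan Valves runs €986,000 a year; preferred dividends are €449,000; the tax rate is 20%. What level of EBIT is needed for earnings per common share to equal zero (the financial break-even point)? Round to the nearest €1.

Grossing the preferred dividend up to pre-tax terms: €449,000 / (1 − 0.20) = €561,250.00.
EPS = 0 when EBIT covers interest plus the pre-tax preferred burden: €986,000 + €561,250.00 = €1,547,250.00.

€1,547,250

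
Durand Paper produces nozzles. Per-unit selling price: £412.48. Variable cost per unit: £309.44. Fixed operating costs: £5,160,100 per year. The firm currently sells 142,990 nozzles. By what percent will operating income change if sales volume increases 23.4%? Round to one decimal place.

+36.0%

At 142,990 units, contribution = 142,990 × £103.04 = £14,733,689.60.
Operating income = contribution − fixed costs = £14,733,689.60 − £5,160,100 = £9,573,589.60.
Degree of operating leverage = £14,733,689.60 / £9,573,589.60 = 1.5390.
Operating income changes by 1.5390 × +23.4% = +36.0%.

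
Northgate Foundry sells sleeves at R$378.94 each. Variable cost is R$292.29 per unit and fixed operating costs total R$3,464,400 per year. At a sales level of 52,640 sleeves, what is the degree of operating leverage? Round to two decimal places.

4.16

At 52,640 units, contribution = 52,640 × R$86.65 = R$4,561,256.00.
Subtracting fixed costs: EBIT = R$4,561,256.00 − R$3,464,400 = R$1,096,856.00.
Degree of operating leverage = R$4,561,256.00 / R$1,096,856.00 = 4.1585.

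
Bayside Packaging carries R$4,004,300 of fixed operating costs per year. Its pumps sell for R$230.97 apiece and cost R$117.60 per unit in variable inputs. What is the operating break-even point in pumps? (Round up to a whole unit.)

Unit CM = price − variable cost = R$230.97 − R$117.60 = R$113.37.
Break-even volume = fixed costs ÷ CM per unit = R$4,004,300 ÷ R$113.37 = 35,320.63, so 35,321 pumps.

35,321 pumps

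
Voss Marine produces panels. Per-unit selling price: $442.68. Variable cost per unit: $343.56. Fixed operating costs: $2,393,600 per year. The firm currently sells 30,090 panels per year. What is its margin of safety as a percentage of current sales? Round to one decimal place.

Contribution margin per unit = $442.68 − $343.56 = $99.12. Break-even units = $2,393,600 ÷ $99.12 = 24,148.51; break-even revenue = 24,148.51 × $442.68 = $10,690,061.02.
Actual sales revenue = 30,090 × $442.68 = $13,320,241.20.
Margin of safety = ($13,320,241.20 − $10,690,061.02) ÷ $13,320,241.20 = 19.7%.

19.7%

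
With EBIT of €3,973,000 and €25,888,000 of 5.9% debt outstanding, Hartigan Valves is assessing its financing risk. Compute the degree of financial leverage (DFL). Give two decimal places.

1.62

Annual interest charges come to €1,527,392.00.
Degree of financial leverage = EBIT / (EBIT − interest) = €3,973,000 / €2,445,608.00 = 1.6245.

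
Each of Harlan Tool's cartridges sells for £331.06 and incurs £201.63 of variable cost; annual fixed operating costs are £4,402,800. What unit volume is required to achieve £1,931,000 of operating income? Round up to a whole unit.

48,937 cartridges

Contribution margin per unit = £331.06 − £201.63 = £129.43.
Units = (FC + target) / CM = (£4,402,800 + £1,931,000) / £129.43 = 48,936.10, so 48,937 cartridges.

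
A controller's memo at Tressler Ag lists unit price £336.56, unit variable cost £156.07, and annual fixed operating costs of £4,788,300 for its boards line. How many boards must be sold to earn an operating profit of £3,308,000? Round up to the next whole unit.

Contribution margin per unit = £336.56 − £156.07 = £180.49.
Units = (FC + target) / CM = (£4,788,300 + £3,308,000) / £180.49 = 44,857.33, so 44,858 boards.

44,858 boards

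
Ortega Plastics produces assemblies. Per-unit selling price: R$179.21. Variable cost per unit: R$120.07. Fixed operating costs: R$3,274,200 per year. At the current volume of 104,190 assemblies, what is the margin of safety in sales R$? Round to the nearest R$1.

Contribution margin per unit = R$179.21 − R$120.07 = R$59.14. Break-even units = R$3,274,200 ÷ R$59.14 = 55,363.54; break-even revenue = 55,363.54 × R$179.21 = R$9,921,700.74.
Current sales = 104,190 × R$179.21 = R$18,671,889.90.
Margin of safety = R$18,671,889.90 − R$9,921,700.74 = R$8,750,189.

R$8,750,189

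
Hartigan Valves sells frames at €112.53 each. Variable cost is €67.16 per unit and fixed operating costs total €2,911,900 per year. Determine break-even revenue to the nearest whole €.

€7,222,308

Contribution margin per unit = €112.53 − €67.16 = €45.37, a CM ratio of €45.37 ÷ €112.53 = 0.4032.
Break-even revenue = fixed costs × price ÷ CM = €2,911,900 × €112.53 ÷ €45.37 = €7,222,308.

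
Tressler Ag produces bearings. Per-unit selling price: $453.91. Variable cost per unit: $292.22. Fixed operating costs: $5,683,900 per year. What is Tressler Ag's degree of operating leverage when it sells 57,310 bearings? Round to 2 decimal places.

2.59

Total contribution margin = 57,310 × $161.69 = $9,266,453.90.
EBIT = $9,266,453.90 − $5,683,900 = $3,582,553.90.
DOL = contribution ÷ EBIT = $9,266,453.90 ÷ $3,582,553.90 = 2.5865.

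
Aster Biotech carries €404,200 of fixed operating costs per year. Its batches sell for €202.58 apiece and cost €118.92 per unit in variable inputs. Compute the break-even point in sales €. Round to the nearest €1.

€978,757

Contribution margin per unit = €202.58 − €118.92 = €83.66, a CM ratio of €83.66 ÷ €202.58 = 0.4130.
Break-even sales = FC ÷ CM ratio = €404,200 × €202.58 / €83.66 = €978,757.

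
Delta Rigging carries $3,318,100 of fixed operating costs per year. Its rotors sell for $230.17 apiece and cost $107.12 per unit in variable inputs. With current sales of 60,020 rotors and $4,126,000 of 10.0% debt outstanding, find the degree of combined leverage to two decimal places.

Total contribution margin = 60,020 × $123.05 = $7,385,461.00.
Operating income = contribution − fixed costs = $7,385,461.00 − $3,318,100 = $4,067,361.00. Interest = $412,600.00.
DOL = $7,385,461.00 ÷ $4,067,361.00 = 1.8158; DFL = $4,067,361.00 ÷ $3,654,761.00 = 1.1129.
DCL = DOL × DFL = 1.8158 × 1.1129 = 2.0208.

2.02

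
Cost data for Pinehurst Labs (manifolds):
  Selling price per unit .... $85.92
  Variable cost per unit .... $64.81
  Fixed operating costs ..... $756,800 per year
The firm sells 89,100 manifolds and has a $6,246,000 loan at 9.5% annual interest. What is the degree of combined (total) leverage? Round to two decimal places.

Total contribution margin = 89,100 × $21.11 = $1,880,901.00.
Operating income = contribution − fixed costs = $1,880,901.00 − $756,800 = $1,124,101.00. Interest = $593,370.00, so EBIT − I = $530,731.00.
DCL = contribution ÷ (EBIT − I) = $1,880,901.00 ÷ $530,731.00 = 3.5440.

3.54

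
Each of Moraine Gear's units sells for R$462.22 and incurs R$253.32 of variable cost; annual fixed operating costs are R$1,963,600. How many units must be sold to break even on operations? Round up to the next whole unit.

9,400 units

Contribution margin per unit = R$462.22 − R$253.32 = R$208.90.
Break-even volume = fixed costs ÷ CM per unit = R$1,963,600 ÷ R$208.90 = 9,399.71, so 9,400 units.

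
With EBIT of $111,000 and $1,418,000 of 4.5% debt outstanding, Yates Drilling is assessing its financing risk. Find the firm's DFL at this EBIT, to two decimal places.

Annual interest charges come to $63,810.00.
Degree of financial leverage = EBIT / (EBIT − interest) = $111,000 / $47,190.00 = 2.3522.

2.35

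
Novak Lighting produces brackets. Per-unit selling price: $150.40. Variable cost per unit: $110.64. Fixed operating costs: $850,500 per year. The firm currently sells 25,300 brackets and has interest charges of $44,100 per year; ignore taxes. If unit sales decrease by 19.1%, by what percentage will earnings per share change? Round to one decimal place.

Total contribution margin = 25,300 × $39.76 = $1,005,928.00.
Subtracting fixed costs: EBIT = $1,005,928.00 − $850,500 = $155,428.00.
After interest of $44,100.00, pre-tax earnings = $111,328.00.
DCL = total CM / (EBIT − I) = $1,005,928.00 / $111,328.00 = 9.0357.
EPS therefore changes by 9.0357 × (-19.1%) = -172.6%.

-172.6%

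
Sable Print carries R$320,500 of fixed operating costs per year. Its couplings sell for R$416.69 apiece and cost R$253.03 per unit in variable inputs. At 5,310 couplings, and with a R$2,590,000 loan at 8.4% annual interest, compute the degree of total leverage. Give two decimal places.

2.63

Contribution at this volume is 5,310 × R$163.66 = R$869,034.60.
EBIT = R$869,034.60 − R$320,500 = R$548,534.60. Interest = R$217,560.00, so EBIT − I = R$330,974.60.
Degree of total leverage = total CM / (EBIT − interest) = R$869,034.60 / R$330,974.60 = 2.6257.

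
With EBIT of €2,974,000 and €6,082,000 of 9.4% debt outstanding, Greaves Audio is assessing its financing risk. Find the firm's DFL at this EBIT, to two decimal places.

Annual interest charges come to €571,708.00.
DFL = EBIT ÷ (EBIT − I) = €2,974,000 ÷ (€2,974,000 − €571,708.00) = €2,974,000 ÷ €2,402,292.00 = 1.2380.

1.24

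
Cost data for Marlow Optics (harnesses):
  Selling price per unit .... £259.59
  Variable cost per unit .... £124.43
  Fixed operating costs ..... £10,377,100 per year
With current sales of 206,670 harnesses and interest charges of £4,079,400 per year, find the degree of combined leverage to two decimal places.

Contribution at this volume is 206,670 × £135.16 = £27,933,517.20.
Operating income = contribution − fixed costs = £27,933,517.20 − £10,377,100 = £17,556,417.20. Interest = £4,079,400.00, so EBIT − I = £13,477,017.20.
DCL = contribution ÷ (EBIT − I) = £27,933,517.20 ÷ £13,477,017.20 = 2.0727.

2.07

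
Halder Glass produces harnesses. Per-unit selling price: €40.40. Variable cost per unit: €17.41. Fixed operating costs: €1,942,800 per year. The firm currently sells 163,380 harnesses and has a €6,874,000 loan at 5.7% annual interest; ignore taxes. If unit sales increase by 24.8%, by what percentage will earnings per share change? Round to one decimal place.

At 163,380 units, contribution = 163,380 × €22.99 = €3,756,106.20.
EBIT = €3,756,106.20 − €1,942,800 = €1,813,306.20.
After interest of €391,818.00, pre-tax earnings = €1,421,488.20.
Degree of combined leverage = contribution ÷ (EBIT − I) = €3,756,106.20 ÷ €1,421,488.20 = 2.6424.
%ΔEPS = DCL × %ΔSales = 2.6424 × +24.8% = +65.5%.

+65.5%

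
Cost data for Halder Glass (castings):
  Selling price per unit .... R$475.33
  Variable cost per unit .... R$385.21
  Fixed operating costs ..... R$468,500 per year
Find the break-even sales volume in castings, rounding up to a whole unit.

5,199 castings

Unit CM = price − variable cost = R$475.33 − R$385.21 = R$90.12.
Units to break even: R$468,500 ÷ R$90.12 = 5,198.62, rounded up to 5,199.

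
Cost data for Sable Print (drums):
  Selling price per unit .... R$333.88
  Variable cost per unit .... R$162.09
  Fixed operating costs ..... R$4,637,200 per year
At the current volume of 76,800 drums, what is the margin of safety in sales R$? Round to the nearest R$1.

R$16,629,420

Each unit contributes R$333.88 − R$162.09 = R$171.79. Break-even units = R$4,637,200 ÷ R$171.79 = 26,993.42; break-even revenue = 26,993.42 × R$333.88 = R$9,012,563.80.
Actual sales revenue = 76,800 × R$333.88 = R$25,641,984.00.
Margin of safety = R$25,641,984.00 − R$9,012,563.80 = R$16,629,420.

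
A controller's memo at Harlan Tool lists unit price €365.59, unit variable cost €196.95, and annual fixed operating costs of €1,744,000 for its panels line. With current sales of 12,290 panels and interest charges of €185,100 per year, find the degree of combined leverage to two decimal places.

Contribution at this volume is 12,290 × €168.64 = €2,072,585.60.
EBIT = €2,072,585.60 − €1,744,000 = €328,585.60. Interest = €185,100.00, so EBIT − I = €143,485.60.
Degree of total leverage = total CM / (EBIT − interest) = €2,072,585.60 / €143,485.60 = 14.4446.

14.44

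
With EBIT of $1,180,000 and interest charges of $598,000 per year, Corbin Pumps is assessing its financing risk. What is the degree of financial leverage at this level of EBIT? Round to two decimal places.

2.03

Annual interest charges come to $598,000.00.
Degree of financial leverage = EBIT / (EBIT − interest) = $1,180,000 / $582,000.00 = 2.0275.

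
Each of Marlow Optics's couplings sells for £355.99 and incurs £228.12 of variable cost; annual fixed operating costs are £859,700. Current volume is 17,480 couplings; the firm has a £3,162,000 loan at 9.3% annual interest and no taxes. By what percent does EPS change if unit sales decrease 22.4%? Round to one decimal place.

At 17,480 units, contribution = 17,480 × £127.87 = £2,235,167.60.
EBIT = £2,235,167.60 − £859,700 = £1,375,467.60.
Interest = £294,066.00, so EBIT − I = £1,081,401.60.
Degree of combined leverage = contribution ÷ (EBIT − I) = £2,235,167.60 ÷ £1,081,401.60 = 2.0669.
%ΔEPS = DCL × %ΔSales = 2.0669 × -22.4% = -46.3%.

-46.3%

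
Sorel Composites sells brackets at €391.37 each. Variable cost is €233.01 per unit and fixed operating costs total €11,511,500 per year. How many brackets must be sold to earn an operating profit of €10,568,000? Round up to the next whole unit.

Each unit contributes €391.37 − €233.01 = €158.36.
Required volume = (fixed costs + target profit) ÷ CM = (€11,511,500 + €10,568,000) ÷ €158.36 = 139,425.99, so 139,426 brackets.

139,426 brackets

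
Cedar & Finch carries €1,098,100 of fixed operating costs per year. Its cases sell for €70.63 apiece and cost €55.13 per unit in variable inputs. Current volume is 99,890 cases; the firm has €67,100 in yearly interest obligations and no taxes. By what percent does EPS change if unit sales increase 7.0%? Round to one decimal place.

Contribution at this volume is 99,890 × €15.50 = €1,548,295.00.
EBIT = €1,548,295.00 − €1,098,100 = €450,195.00.
Interest = €67,100.00, so EBIT − I = €383,095.00.
DCL = total CM / (EBIT − I) = €1,548,295.00 / €383,095.00 = 4.0415.
%ΔEPS = DCL × %ΔSales = 4.0415 × +7.0% = +28.3%.

+28.3%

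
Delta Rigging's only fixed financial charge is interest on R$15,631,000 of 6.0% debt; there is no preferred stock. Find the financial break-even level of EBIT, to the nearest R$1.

R$937,860

Annual interest = 6.0% × R$15,631,000 = R$937,860.00.
With no preferred dividends, EPS = 0 when EBIT exactly covers interest, so the financial break-even EBIT is R$937,860.00.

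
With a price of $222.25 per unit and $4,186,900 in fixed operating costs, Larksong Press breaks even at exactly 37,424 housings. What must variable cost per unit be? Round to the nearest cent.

Contribution per unit must be FC / Q = $4,186,900 / 37,424 = $111.8774.
Variable cost per unit = $222.25 − $111.8774 = $110.37.

$110.37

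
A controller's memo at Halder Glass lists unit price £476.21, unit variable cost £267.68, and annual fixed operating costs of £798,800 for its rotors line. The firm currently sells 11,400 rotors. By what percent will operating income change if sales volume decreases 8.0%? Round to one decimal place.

-12.0%

At 11,400 units, contribution = 11,400 × £208.53 = £2,377,242.00.
Operating income = contribution − fixed costs = £2,377,242.00 − £798,800 = £1,578,442.00.
DOL = contribution ÷ EBIT = £2,377,242.00 ÷ £1,578,442.00 = 1.5061.
%ΔEBIT = DOL × %ΔSales = 1.5061 × -8.0% = -12.0%.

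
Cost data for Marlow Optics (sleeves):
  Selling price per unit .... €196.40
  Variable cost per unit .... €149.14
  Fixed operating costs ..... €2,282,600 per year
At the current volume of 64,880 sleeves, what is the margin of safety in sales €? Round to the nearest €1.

Unit CM = price − variable cost = €196.40 − €149.14 = €47.26. Break-even units = €2,282,600 ÷ €47.26 = 48,298.77; break-even revenue = 48,298.77 × €196.40 = €9,485,878.97.
Actual sales revenue = 64,880 × €196.40 = €12,742,432.00.
Margin of safety = €12,742,432.00 − €9,485,878.97 = €3,256,553.

€3,256,553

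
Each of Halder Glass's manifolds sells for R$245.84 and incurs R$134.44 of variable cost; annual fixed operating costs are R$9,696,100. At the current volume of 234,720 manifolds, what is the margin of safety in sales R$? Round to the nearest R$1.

Unit CM = price − variable cost = R$245.84 − R$134.44 = R$111.40. Break-even units = R$9,696,100 ÷ R$111.40 = 87,038.60; break-even revenue = 87,038.60 × R$245.84 = R$21,397,569.34.
Actual sales revenue = 234,720 × R$245.84 = R$57,703,564.80.
Margin of safety = R$57,703,564.80 − R$21,397,569.34 = R$36,305,995.

R$36,305,995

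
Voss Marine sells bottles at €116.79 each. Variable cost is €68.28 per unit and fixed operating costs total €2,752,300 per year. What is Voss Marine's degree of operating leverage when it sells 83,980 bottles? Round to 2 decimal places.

Contribution at this volume is 83,980 × €48.51 = €4,073,869.80.
Subtracting fixed costs: EBIT = €4,073,869.80 − €2,752,300 = €1,321,569.80.
So DOL = total CM / EBIT = €4,073,869.80 / €1,321,569.80 = 3.0826.

3.08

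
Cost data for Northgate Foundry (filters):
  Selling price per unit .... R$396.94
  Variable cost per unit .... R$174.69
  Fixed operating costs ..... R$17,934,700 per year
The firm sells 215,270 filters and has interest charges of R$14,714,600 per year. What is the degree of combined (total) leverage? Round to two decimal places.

3.15

Contribution at this volume is 215,270 × R$222.25 = R$47,843,757.50.
Operating income = contribution − fixed costs = R$47,843,757.50 − R$17,934,700 = R$29,909,057.50. Interest = R$14,714,600.00.
DOL = R$47,843,757.50 ÷ R$29,909,057.50 = 1.5996; DFL = R$29,909,057.50 ÷ R$15,194,457.50 = 1.9684.
Combined leverage = 1.5996 × 1.9684 = 3.1487.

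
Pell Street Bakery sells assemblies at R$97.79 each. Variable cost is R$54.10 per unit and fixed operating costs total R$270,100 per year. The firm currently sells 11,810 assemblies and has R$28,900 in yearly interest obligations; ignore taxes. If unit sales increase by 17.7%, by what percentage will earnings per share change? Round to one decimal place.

At 11,810 units, contribution = 11,810 × R$43.69 = R$515,978.90.
Operating income = contribution − fixed costs = R$515,978.90 − R$270,100 = R$245,878.90.
Interest = R$28,900.00, so EBIT − I = R$216,978.90.
DCL = total CM / (EBIT − I) = R$515,978.90 / R$216,978.90 = 2.3780.
%ΔEPS = DCL × %ΔSales = 2.3780 × +17.7% = +42.1%.

+42.1%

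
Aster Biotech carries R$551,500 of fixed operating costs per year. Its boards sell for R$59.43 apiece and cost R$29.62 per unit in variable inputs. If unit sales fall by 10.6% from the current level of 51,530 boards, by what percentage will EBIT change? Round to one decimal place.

At 51,530 units, contribution = 51,530 × R$29.81 = R$1,536,109.30.
EBIT = R$1,536,109.30 − R$551,500 = R$984,609.30.
DOL = contribution ÷ EBIT = R$1,536,109.30 ÷ R$984,609.30 = 1.5601.
%ΔEBIT = DOL × %ΔSales = 1.5601 × -10.6% = -16.5%.

-16.5%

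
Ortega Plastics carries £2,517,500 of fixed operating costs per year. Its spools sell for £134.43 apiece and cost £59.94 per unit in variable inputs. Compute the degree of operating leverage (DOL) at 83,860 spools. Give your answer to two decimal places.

At 83,860 units, contribution = 83,860 × £74.49 = £6,246,731.40.
Operating income = contribution − fixed costs = £6,246,731.40 − £2,517,500 = £3,729,231.40.
DOL = contribution ÷ EBIT = £6,246,731.40 ÷ £3,729,231.40 = 1.6751.

1.68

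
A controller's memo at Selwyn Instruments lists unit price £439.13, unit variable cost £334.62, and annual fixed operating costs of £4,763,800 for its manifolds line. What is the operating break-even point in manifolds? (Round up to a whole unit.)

45,583 manifolds

Unit CM = price − variable cost = £439.13 − £334.62 = £104.51.
Break-even volume = fixed costs ÷ CM per unit = £4,763,800 ÷ £104.51 = 45,582.24, so 45,583 manifolds.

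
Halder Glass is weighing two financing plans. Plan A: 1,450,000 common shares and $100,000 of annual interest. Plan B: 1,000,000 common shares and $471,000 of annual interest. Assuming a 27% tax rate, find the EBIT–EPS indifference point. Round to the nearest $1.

At indifference, (EBIT − 100,000)(1 − t)/1,450,000 = (EBIT − 471,000)(1 − t)/1,000,000.
Cancelling (1 − t) and cross-multiplying: 1,000,000·(EBIT − 100,000) = 1,450,000·(EBIT − 471,000).
Solving, EBIT = (471,000·1,450,000 − 100,000·1,000,000) / (1,450,000 − 1,000,000) = 582,950,000,000 / 450,000 = 1,295,444.44.

$1,295,444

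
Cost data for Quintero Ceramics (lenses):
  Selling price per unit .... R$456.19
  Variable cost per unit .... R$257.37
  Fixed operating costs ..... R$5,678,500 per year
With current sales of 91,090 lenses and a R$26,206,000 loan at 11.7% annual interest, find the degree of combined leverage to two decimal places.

Total contribution margin = 91,090 × R$198.82 = R$18,110,513.80.
Operating income = contribution − fixed costs = R$18,110,513.80 − R$5,678,500 = R$12,432,013.80. Interest = R$3,066,102.00.
DOL = R$18,110,513.80 ÷ R$12,432,013.80 = 1.4568; DFL = R$12,432,013.80 ÷ R$9,365,911.80 = 1.3274.
DCL = DOL × DFL = 1.4568 × 1.3274 = 1.9338.

1.93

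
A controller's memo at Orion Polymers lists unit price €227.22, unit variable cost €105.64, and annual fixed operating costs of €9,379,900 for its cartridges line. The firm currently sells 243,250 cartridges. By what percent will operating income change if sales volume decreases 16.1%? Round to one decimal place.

-23.6%

Contribution at this volume is 243,250 × €121.58 = €29,574,335.00.
Subtracting fixed costs: EBIT = €29,574,335.00 − €9,379,900 = €20,194,435.00.
Degree of operating leverage = €29,574,335.00 / €20,194,435.00 = 1.4645.
%ΔEBIT = DOL × %ΔSales = 1.4645 × -16.1% = -23.6%.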